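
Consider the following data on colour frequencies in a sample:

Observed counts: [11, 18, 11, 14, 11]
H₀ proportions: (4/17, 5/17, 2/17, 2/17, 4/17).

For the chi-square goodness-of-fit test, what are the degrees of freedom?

df = k − 1 = 5 − 1 = 4

degrees of freedom = 4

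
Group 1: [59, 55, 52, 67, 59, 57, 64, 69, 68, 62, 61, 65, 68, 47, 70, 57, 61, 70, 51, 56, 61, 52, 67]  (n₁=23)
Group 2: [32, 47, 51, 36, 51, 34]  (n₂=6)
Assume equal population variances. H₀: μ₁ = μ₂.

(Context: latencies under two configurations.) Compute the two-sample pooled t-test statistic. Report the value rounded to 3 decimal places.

test statistic = 5.810

x̄₁=60.783, s₁=6.674, n₁=23
x̄₂=41.833, s₂=8.796, n₂=6
s_p² = [22·6.674² + 5·8.796²]/27 = 50.6202
SE = √(s_p²·(1/23+1/6)) = 3.2615
t = (60.783−41.833)/3.2615 = 5.8099
df = 27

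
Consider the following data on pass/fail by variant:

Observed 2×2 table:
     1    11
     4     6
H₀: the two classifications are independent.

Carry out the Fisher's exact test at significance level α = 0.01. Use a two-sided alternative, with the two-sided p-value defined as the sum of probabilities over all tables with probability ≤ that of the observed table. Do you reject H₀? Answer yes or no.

Margins: r₁=12, r₂=10, c₁=5, c₂=17, n=22
p_obs = C(12,1)·C(10,4)/C(22,5); sum pmf over tables with pmf ≤ p_obs
p-value (two-sided) = 0.13534
At α=0.01: p ≥ α → fail to reject H₀

reject H₀: no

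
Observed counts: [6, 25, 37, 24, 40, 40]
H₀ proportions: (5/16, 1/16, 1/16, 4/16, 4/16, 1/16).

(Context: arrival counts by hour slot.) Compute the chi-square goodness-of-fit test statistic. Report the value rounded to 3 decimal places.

test statistic = 213.600

n = 172; E_i = n·p_i = [53.75, 10.75, 10.75, 43.00, 43.00, 10.75]
χ² = (6−53.75)²/53.75 + (25−10.75)²/10.75 + (37−10.75)²/10.75 + (24−43.00)²/43.00 + (40−43.00)²/43.00 + (40−10.75)²/10.75 = 213.6000
df = 5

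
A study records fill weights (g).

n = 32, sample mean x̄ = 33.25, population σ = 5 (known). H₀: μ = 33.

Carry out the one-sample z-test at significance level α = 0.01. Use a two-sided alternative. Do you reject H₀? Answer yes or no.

SE = σ/√n = 5/√32 = 0.8839
z = (x̄−μ₀)/SE = (33.25−33)/0.8839 = 0.2828
p-value (two-sided) = 0.77730
At α=0.01: p ≥ α → fail to reject H₀

reject H₀: no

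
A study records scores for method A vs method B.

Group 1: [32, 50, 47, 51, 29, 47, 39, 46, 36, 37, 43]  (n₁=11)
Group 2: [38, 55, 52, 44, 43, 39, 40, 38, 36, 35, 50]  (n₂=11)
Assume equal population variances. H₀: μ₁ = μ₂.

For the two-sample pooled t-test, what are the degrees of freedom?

degrees of freedom = 20

df = n₁ + n₂ − 2 = 11 + 11 − 2 = 20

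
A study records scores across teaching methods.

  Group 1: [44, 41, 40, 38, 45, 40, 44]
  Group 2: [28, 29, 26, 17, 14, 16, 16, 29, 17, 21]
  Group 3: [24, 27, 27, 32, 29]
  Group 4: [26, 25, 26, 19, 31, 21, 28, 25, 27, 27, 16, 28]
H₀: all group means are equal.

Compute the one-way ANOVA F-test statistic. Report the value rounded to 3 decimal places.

Group means [41.71, 21.30, 27.80, 24.92], grand mean 27.735
SSB = Σnᵢ(x̄ᵢ−x̄)² = 1877.372; SSW = ΣΣ(x−x̄ᵢ)² = 605.245
MSB = 1877.372/3 = 625.7908; MSW = 605.245/30 = 20.1748
F = MSB/MSW = 31.0184
df = (3, 30)

test statistic = 31.018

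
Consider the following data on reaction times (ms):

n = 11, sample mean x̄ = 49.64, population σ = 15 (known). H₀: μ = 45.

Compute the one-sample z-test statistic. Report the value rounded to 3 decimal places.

test statistic = 1.026

SE = σ/√n = 15/√11 = 4.5227
z = (x̄−μ₀)/SE = (49.64−45)/4.5227 = 1.0259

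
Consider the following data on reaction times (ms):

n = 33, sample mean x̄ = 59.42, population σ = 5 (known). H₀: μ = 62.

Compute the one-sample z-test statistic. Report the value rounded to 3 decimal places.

SE = σ/√n = 5/√33 = 0.8704
z = (x̄−μ₀)/SE = (59.42−62)/0.8704 = -2.9642

test statistic = -2.964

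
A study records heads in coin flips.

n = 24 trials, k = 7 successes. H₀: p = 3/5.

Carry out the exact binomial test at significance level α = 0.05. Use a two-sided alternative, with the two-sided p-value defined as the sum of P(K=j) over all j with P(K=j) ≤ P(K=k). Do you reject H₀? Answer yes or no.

Exact binomial: n=24, k=7, p₀=3/5=0.6000
P(X=j) = C(n,j)·p₀^j·(1−p₀)^(n−j); p = Σ P(X=j) over j with P(X=j) ≤ P(X=7)
p-value (two-sided) = 0.00287
At α=0.05: p < α → reject H₀

reject H₀: yes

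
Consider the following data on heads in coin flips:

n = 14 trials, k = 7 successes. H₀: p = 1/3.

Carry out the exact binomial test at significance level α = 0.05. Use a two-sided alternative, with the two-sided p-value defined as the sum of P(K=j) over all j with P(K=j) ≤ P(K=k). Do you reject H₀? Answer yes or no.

reject H₀: no

Exact binomial: n=14, k=7, p₀=1/3=0.3333
P(X=j) = C(n,j)·p₀^j·(1−p₀)^(n−j); p = Σ P(X=j) over j with P(X=j) ≤ P(X=7)
p-value (two-sided) = 0.25480
At α=0.05: p ≥ α → fail to reject H₀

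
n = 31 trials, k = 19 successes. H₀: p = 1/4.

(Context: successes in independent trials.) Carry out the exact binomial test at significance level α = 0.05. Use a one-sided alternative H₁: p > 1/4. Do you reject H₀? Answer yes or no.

Exact binomial: n=31, k=19, p₀=1/4=0.2500
P(X≥19) from Σ C(n,i)·p₀^i·(1−p₀)^(n−i)
p-value (one-sided, H₁ greater) = 0.00002
At α=0.05: p < α → reject H₀

reject H₀: yes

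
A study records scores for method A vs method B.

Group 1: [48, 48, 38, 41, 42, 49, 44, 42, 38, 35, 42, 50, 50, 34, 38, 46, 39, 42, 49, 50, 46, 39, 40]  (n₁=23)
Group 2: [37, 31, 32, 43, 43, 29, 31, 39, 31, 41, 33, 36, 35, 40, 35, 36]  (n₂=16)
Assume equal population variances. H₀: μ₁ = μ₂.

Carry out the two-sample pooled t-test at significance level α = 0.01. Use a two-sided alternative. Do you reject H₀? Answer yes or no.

x̄₁=43.043, s₁=5.032, n₁=23
x̄₂=35.750, s₂=4.465, n₂=16
s_p² = [22·5.032² + 15·4.465²]/37 = 23.1340
SE = √(s_p²·(1/23+1/16)) = 1.5658
t = (43.043−35.750)/1.5658 = 4.6580
df = 37
p-value (two-sided) = 0.00004
At α=0.01: p < α → reject H₀

reject H₀: yes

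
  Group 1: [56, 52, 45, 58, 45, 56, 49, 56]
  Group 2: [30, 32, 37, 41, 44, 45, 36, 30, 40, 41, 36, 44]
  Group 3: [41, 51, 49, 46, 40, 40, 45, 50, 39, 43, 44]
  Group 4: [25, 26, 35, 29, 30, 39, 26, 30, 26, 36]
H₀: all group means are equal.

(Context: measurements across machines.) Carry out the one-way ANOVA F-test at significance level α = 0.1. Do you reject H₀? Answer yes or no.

reject H₀: yes

Group means [52.12, 38.00, 44.36, 30.20], grand mean 40.561
SSB = Σnᵢ(x̄ᵢ−x̄)² = 2381.077; SSW = ΣΣ(x−x̄ᵢ)² = 903.020
MSB = 2381.077/3 = 793.6924; MSW = 903.020/37 = 24.4060
F = MSB/MSW = 32.5204
df = (3, 37)
p-value (upper-tail) = 0.00000
At α=0.1: p < α → reject H₀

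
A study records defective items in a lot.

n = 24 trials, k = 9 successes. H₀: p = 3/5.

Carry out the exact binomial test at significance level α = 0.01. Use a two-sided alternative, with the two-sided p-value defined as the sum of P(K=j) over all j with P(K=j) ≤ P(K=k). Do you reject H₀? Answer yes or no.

reject H₀: no

Exact binomial: n=24, k=9, p₀=3/5=0.6000
P(X=j) = C(n,j)·p₀^j·(1−p₀)^(n−j); p = Σ P(X=j) over j with P(X=j) ≤ P(X=9)
p-value (two-sided) = 0.03511
At α=0.01: p ≥ α → fail to reject H₀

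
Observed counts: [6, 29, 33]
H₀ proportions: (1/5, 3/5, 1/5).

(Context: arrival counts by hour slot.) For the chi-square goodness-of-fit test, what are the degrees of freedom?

df = k − 1 = 3 − 1 = 2

degrees of freedom = 2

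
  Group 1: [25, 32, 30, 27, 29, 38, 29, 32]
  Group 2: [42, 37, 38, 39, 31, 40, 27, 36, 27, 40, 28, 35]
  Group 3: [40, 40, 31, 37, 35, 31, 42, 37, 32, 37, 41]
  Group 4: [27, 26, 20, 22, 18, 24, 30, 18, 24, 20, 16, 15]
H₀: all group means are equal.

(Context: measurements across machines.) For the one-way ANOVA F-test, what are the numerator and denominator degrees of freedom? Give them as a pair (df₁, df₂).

degrees of freedom = [3, 39]

k = 4 groups, N = 43 total
df = (k−1, N−k) = (4−1, 43−4) = (3, 39)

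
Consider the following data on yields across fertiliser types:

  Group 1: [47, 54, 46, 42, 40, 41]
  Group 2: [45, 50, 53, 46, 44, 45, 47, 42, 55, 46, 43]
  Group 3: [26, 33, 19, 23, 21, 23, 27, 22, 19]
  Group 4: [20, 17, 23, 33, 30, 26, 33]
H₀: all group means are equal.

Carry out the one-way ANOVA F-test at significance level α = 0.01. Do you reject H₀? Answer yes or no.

Group means [45.00, 46.91, 23.67, 26.00], grand mean 35.788
SSB = Σnᵢ(x̄ᵢ−x̄)² = 3862.606; SSW = ΣΣ(x−x̄ᵢ)² = 702.909
MSB = 3862.606/3 = 1287.5354; MSW = 702.909/29 = 24.2382
F = MSB/MSW = 53.1200
df = (3, 29)
p-value (upper-tail) = 0.00000
At α=0.01: p < α → reject H₀

reject H₀: yes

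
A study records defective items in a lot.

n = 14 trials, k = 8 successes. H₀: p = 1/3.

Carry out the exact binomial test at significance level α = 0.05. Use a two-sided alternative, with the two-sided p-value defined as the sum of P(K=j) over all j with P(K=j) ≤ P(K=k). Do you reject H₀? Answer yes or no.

reject H₀: no

Exact binomial: n=14, k=8, p₀=1/3=0.3333
P(X=j) = C(n,j)·p₀^j·(1−p₀)^(n−j); p = Σ P(X=j) over j with P(X=j) ≤ P(X=8)
p-value (two-sided) = 0.08502
At α=0.05: p ≥ α → fail to reject H₀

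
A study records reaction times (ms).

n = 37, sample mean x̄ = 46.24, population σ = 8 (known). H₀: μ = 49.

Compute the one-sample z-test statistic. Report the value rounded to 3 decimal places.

test statistic = -2.099

SE = σ/√n = 8/√37 = 1.3152
z = (x̄−μ₀)/SE = (46.24−49)/1.3152 = -2.0986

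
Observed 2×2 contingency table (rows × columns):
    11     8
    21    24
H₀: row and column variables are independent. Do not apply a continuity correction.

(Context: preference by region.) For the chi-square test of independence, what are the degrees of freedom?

df = (r−1)(c−1) = (2−1)·(2−1) = 1

degrees of freedom = 1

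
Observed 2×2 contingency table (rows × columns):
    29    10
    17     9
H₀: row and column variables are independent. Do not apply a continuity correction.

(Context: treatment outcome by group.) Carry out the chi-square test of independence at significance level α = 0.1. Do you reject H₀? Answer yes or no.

Row totals [39, 26], col totals [46, 19], n=65
χ² = (29−27.60)²/27.60 + (10−11.40)²/11.40 + (17−18.40)²/18.40 + (9−7.60)²/7.60 = 0.6074
df = 1
p-value (upper-tail) = 0.43578
At α=0.1: p ≥ α → fail to reject H₀

reject H₀: no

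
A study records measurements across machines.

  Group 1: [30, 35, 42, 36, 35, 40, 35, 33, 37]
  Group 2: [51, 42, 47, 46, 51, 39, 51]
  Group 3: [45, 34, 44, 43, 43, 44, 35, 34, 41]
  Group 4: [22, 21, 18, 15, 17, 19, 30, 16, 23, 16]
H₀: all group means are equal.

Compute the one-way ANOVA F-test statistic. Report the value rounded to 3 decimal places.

Group means [35.89, 46.71, 40.33, 19.70], grand mean 34.571
SSB = Σnᵢ(x̄ᵢ−x̄)² = 3558.154; SSW = ΣΣ(x−x̄ᵢ)² = 594.417
MSB = 3558.154/3 = 1186.0513; MSW = 594.417/31 = 19.1748
F = MSB/MSW = 61.8548
df = (3, 31)

test statistic = 61.855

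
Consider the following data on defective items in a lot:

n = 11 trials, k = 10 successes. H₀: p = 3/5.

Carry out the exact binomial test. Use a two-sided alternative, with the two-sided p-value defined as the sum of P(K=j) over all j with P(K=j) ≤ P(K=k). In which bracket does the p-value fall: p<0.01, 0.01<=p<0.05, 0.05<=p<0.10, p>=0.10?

Exact binomial: n=11, k=10, p₀=3/5=0.6000
P(X=j) = C(n,j)·p₀^j·(1−p₀)^(n−j); p = Σ P(X=j) over j with P(X=j) ≤ P(X=10)
p-value (two-sided) = 0.05951
→ bracket: 0.05<=p<0.10

p-value bracket: 0.05<=p<0.10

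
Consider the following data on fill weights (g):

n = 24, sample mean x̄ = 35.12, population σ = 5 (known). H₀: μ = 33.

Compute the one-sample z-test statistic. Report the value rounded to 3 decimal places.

test statistic = 2.077

SE = σ/√n = 5/√24 = 1.0206
z = (x̄−μ₀)/SE = (35.12−33)/1.0206 = 2.0772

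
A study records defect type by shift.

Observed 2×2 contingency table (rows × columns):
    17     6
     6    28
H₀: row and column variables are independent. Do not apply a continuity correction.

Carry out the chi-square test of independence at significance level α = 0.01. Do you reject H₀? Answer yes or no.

reject H₀: yes

Row totals [23, 34], col totals [23, 34], n=57
χ² = (17−9.28)²/9.28 + (6−13.72)²/13.72 + (6−13.72)²/13.72 + (28−20.28)²/20.28 = 18.0454
df = 1
p-value (upper-tail) = 0.00002
At α=0.01: p < α → reject H₀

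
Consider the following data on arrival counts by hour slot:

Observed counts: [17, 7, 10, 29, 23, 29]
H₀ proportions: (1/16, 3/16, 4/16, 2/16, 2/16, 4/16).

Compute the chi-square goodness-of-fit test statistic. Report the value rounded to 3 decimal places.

test statistic = 55.516

n = 115; E_i = n·p_i = [7.19, 21.56, 28.75, 14.38, 14.38, 28.75]
χ² = (17−7.19)²/7.19 + (7−21.56)²/21.56 + (10−28.75)²/28.75 + (29−14.38)²/14.38 + (23−14.38)²/14.38 + (29−28.75)²/28.75 = 55.5159
df = 5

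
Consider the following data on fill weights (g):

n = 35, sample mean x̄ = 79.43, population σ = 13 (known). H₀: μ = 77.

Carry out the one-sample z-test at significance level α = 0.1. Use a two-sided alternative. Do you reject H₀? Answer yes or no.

SE = σ/√n = 13/√35 = 2.1974
z = (x̄−μ₀)/SE = (79.43−77)/2.1974 = 1.1059
p-value (two-sided) = 0.26879
At α=0.1: p ≥ α → fail to reject H₀

reject H₀: no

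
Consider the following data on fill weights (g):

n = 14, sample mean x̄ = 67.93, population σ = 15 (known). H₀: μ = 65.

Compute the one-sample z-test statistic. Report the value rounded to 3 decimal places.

SE = σ/√n = 15/√14 = 4.0089
z = (x̄−μ₀)/SE = (67.93−65)/4.0089 = 0.7309

test statistic = 0.731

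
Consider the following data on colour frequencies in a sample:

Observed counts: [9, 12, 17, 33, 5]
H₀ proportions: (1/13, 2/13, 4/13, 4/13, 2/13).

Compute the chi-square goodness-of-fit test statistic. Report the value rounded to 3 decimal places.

n = 76; E_i = n·p_i = [5.85, 11.69, 23.38, 23.38, 11.69]
χ² = (9−5.85)²/5.85 + (12−11.69)²/11.69 + (17−23.38)²/23.38 + (33−23.38)²/23.38 + (5−11.69)²/11.69 = 11.2368
df = 4

test statistic = 11.237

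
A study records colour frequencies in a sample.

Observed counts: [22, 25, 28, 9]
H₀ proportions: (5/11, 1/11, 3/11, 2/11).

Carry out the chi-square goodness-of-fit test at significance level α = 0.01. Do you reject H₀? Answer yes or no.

reject H₀: yes

n = 84; E_i = n·p_i = [38.18, 7.64, 22.91, 15.27]
χ² = (22−38.18)²/38.18 + (25−7.64)²/7.64 + (28−22.91)²/22.91 + (9−15.27)²/15.27 = 50.0472
df = 3
p-value (upper-tail) = 0.00000
At α=0.01: p < α → reject H₀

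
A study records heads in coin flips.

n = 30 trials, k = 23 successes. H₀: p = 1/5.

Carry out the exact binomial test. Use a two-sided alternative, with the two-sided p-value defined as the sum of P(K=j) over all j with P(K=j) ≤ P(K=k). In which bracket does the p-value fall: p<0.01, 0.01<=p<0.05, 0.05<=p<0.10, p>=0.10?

p-value bracket: p<0.01

Exact binomial: n=30, k=23, p₀=1/5=0.2000
P(X=j) = C(n,j)·p₀^j·(1−p₀)^(n−j); p = Σ P(X=j) over j with P(X=j) ≤ P(X=23)
p-value (two-sided) = 0.00000
→ bracket: p<0.01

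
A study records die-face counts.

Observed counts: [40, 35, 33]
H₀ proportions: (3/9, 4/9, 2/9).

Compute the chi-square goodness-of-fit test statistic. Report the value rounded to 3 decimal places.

n = 108; E_i = n·p_i = [36.00, 48.00, 24.00]
χ² = (40−36.00)²/36.00 + (35−48.00)²/48.00 + (33−24.00)²/24.00 = 7.3403
df = 2

test statistic = 7.340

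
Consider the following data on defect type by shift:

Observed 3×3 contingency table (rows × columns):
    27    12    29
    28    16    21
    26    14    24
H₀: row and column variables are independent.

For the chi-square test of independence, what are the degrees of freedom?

df = (r−1)(c−1) = (3−1)·(3−1) = 4

degrees of freedom = 4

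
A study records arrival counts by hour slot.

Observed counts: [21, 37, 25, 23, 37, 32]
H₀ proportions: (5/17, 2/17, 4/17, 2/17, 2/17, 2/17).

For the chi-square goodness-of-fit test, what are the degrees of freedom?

degrees of freedom = 5

df = k − 1 = 6 − 1 = 5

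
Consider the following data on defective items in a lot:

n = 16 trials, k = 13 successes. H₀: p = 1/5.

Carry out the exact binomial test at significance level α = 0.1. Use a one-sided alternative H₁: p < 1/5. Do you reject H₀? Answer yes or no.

reject H₀: no

Exact binomial: n=16, k=13, p₀=1/5=0.2000
P(X≤13) from Σ C(n,i)·p₀^i·(1−p₀)^(n−i)
p-value (one-sided, H₁ less) = 1.00000
At α=0.1: p ≥ α → fail to reject H₀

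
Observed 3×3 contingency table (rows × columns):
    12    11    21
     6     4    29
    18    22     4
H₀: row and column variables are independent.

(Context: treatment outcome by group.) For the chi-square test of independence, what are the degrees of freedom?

degrees of freedom = 4

df = (r−1)(c−1) = (3−1)·(3−1) = 4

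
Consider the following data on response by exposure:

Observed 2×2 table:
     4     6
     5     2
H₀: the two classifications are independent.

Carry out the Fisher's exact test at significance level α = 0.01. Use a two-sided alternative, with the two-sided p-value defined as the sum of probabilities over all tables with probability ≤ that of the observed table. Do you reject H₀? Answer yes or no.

reject H₀: no

Margins: r₁=10, r₂=7, c₁=9, c₂=8, n=17
p_obs = C(10,4)·C(7,5)/C(17,9); sum pmf over tables with pmf ≤ p_obs
p-value (two-sided) = 0.33484
At α=0.01: p ≥ α → fail to reject H₀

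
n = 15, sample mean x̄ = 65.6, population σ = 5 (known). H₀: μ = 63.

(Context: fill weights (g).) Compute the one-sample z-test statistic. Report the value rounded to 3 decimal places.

SE = σ/√n = 5/√15 = 1.2910
z = (x̄−μ₀)/SE = (65.6−63)/1.2910 = 2.0140

test statistic = 2.014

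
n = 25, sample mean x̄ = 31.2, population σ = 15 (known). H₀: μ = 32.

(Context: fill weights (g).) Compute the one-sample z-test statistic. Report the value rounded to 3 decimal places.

SE = σ/√n = 15/√25 = 3.0000
z = (x̄−μ₀)/SE = (31.2−32)/3.0000 = -0.2667

test statistic = -0.267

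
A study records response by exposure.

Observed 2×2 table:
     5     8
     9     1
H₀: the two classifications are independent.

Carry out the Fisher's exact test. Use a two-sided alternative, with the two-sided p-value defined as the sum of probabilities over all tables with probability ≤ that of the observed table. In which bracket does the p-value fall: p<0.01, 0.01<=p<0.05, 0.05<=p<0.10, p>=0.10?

p-value bracket: 0.01<=p<0.05

Margins: r₁=13, r₂=10, c₁=14, c₂=9, n=23
p_obs = C(13,5)·C(10,9)/C(23,14); sum pmf over tables with pmf ≤ p_obs
p-value (two-sided) = 0.02881
→ bracket: 0.01<=p<0.05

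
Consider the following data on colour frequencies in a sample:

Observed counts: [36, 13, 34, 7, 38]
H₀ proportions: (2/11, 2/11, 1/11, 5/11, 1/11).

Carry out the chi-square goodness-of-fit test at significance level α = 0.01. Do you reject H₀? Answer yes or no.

reject H₀: yes

n = 128; E_i = n·p_i = [23.27, 23.27, 11.64, 58.18, 11.64]
χ² = (36−23.27)²/23.27 + (13−23.27)²/23.27 + (34−11.64)²/11.64 + (7−58.18)²/58.18 + (38−11.64)²/11.64 = 159.2289
df = 4
p-value (upper-tail) = 0.00000
At α=0.01: p < α → reject H₀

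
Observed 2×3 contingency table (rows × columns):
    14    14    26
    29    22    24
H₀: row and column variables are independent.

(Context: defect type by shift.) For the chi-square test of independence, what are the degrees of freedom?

df = (r−1)(c−1) = (2−1)·(3−1) = 2

degrees of freedom = 2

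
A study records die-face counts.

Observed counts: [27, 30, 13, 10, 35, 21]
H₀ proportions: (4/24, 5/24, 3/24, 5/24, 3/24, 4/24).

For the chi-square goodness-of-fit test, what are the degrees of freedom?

degrees of freedom = 5

df = k − 1 = 6 − 1 = 5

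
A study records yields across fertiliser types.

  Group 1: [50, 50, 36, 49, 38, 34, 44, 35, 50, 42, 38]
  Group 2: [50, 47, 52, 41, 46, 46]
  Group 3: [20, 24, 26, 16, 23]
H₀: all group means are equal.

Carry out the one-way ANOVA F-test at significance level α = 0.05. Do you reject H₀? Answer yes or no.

Group means [42.36, 47.00, 21.80], grand mean 38.955
SSB = Σnᵢ(x̄ᵢ−x̄)² = 1987.609; SSW = ΣΣ(x−x̄ᵢ)² = 557.345
MSB = 1987.609/2 = 993.8045; MSW = 557.345/19 = 29.3340
F = MSB/MSW = 33.8790
df = (2, 19)
p-value (upper-tail) = 0.00000
At α=0.05: p < α → reject H₀

reject H₀: yes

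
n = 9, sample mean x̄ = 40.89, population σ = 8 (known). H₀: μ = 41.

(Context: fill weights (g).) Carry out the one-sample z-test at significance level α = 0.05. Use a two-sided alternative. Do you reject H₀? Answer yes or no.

reject H₀: no

SE = σ/√n = 8/√9 = 2.6667
z = (x̄−μ₀)/SE = (40.89−41)/2.6667 = -0.0412
p-value (two-sided) = 0.96710
At α=0.05: p ≥ α → fail to reject H₀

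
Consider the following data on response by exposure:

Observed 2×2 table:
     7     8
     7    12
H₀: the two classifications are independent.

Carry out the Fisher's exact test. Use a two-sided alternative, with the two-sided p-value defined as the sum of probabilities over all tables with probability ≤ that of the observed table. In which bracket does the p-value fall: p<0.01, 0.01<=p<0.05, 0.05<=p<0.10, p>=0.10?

p-value bracket: p>=0.10

Margins: r₁=15, r₂=19, c₁=14, c₂=20, n=34
p_obs = C(15,7)·C(19,7)/C(34,14); sum pmf over tables with pmf ≤ p_obs
p-value (two-sided) = 0.72824
→ bracket: p>=0.10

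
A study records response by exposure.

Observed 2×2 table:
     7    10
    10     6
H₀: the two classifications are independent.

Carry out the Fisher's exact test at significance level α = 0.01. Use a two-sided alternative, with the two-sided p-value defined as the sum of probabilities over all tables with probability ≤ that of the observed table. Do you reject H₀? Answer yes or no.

reject H₀: no

Margins: r₁=17, r₂=16, c₁=17, c₂=16, n=33
p_obs = C(17,7)·C(16,10)/C(33,17); sum pmf over tables with pmf ≤ p_obs
p-value (two-sided) = 0.30283
At α=0.01: p ≥ α → fail to reject H₀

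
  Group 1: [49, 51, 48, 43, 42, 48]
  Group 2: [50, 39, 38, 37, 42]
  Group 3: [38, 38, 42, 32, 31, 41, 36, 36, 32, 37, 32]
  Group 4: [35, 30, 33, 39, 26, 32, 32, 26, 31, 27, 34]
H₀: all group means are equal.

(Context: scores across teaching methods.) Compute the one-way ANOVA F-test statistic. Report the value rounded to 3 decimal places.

test statistic = 20.866

Group means [46.83, 41.20, 35.91, 31.36], grand mean 37.182
SSB = Σnᵢ(x̄ᵢ−x̄)² = 1029.821; SSW = ΣΣ(x−x̄ᵢ)² = 477.088
MSB = 1029.821/3 = 343.2737; MSW = 477.088/29 = 16.4513
F = MSB/MSW = 20.8660
df = (3, 29)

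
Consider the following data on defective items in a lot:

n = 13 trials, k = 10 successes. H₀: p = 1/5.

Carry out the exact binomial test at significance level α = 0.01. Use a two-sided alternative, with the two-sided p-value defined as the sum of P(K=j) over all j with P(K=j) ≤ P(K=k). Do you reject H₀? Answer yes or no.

Exact binomial: n=13, k=10, p₀=1/5=0.2000
P(X=j) = C(n,j)·p₀^j·(1−p₀)^(n−j); p = Σ P(X=j) over j with P(X=j) ≤ P(X=10)
p-value (two-sided) = 0.00002
At α=0.01: p < α → reject H₀

reject H₀: yes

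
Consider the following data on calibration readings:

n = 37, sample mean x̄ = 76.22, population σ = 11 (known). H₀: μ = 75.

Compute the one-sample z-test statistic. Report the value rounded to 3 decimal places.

test statistic = 0.675

SE = σ/√n = 11/√37 = 1.8084
z = (x̄−μ₀)/SE = (76.22−75)/1.8084 = 0.6746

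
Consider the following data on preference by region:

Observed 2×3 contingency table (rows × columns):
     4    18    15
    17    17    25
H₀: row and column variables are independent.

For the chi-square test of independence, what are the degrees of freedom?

df = (r−1)(c−1) = (2−1)·(3−1) = 2

degrees of freedom = 2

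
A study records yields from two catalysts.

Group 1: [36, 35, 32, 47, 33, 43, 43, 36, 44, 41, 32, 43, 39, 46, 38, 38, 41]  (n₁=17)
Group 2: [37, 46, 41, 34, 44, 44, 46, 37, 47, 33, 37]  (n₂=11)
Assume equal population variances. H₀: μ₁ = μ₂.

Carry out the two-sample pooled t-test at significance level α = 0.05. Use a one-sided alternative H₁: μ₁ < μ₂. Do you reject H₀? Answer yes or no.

reject H₀: no

x̄₁=39.235, s₁=4.764, n₁=17
x̄₂=40.545, s₂=5.126, n₂=11
s_p² = [16·4.764² + 10·5.126²]/26 = 24.0687
SE = √(s_p²·(1/17+1/11)) = 1.8984
t = (39.235−40.545)/1.8984 = -0.6901
df = 26
p-value (one-sided, H₁ less) = 0.24811
At α=0.05: p ≥ α → fail to reject H₀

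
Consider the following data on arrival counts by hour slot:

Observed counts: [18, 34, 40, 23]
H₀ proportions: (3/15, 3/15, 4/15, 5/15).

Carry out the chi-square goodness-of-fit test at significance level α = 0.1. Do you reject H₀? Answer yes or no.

reject H₀: yes

n = 115; E_i = n·p_i = [23.00, 23.00, 30.67, 38.33]
χ² = (18−23.00)²/23.00 + (34−23.00)²/23.00 + (40−30.67)²/30.67 + (23−38.33)²/38.33 = 15.3217
df = 3
p-value (upper-tail) = 0.00156
At α=0.1: p < α → reject H₀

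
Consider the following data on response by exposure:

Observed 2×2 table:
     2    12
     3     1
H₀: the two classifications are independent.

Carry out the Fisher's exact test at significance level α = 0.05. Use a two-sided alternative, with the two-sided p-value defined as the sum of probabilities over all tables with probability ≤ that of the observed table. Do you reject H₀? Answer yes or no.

Margins: r₁=14, r₂=4, c₁=5, c₂=13, n=18
p_obs = C(14,2)·C(4,3)/C(18,5); sum pmf over tables with pmf ≤ p_obs
p-value (two-sided) = 0.04412
At α=0.05: p < α → reject H₀

reject H₀: yes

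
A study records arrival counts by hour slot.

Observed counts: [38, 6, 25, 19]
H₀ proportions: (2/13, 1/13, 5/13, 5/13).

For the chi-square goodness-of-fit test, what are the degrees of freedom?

degrees of freedom = 3

df = k − 1 = 4 − 1 = 3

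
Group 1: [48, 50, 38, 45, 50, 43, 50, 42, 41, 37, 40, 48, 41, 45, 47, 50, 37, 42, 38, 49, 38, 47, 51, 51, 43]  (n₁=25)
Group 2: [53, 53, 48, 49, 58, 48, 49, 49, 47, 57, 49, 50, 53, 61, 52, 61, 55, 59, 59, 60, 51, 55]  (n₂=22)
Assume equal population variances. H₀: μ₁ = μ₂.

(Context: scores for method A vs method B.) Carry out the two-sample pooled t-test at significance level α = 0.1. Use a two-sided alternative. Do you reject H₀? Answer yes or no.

x̄₁=44.440, s₁=4.848, n₁=25
x̄₂=53.455, s₂=4.667, n₂=22
s_p² = [24·4.848² + 21·4.667²]/45 = 22.7025
SE = √(s_p²·(1/25+1/22)) = 1.3929
t = (44.440−53.455)/1.3929 = -6.4720
df = 45
p-value (two-sided) = 0.00000
At α=0.1: p < α → reject H₀

reject H₀: yes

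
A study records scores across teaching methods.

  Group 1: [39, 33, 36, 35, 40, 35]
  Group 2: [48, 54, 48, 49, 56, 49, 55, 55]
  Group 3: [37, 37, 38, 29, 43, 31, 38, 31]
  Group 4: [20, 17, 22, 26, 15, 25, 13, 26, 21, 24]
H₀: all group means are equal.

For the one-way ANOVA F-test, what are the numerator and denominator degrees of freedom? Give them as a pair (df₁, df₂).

k = 4 groups, N = 32 total
df = (k−1, N−k) = (4−1, 32−4) = (3, 28)

degrees of freedom = [3, 28]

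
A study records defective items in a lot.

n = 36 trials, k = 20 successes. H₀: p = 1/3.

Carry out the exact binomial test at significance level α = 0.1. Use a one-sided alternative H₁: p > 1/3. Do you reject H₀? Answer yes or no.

reject H₀: yes

Exact binomial: n=36, k=20, p₀=1/3=0.3333
P(X≥20) from Σ C(n,i)·p₀^i·(1−p₀)^(n−i)
p-value (one-sided, H₁ greater) = 0.00499
At α=0.1: p < α → reject H₀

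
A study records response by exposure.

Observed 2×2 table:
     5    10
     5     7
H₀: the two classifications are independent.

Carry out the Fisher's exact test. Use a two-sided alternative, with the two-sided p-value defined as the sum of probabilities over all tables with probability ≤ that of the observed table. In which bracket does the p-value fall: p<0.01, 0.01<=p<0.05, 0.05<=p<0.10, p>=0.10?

Margins: r₁=15, r₂=12, c₁=10, c₂=17, n=27
p_obs = C(15,5)·C(12,5)/C(27,10); sum pmf over tables with pmf ≤ p_obs
p-value (two-sided) = 0.70633
→ bracket: p>=0.10

p-value bracket: p>=0.10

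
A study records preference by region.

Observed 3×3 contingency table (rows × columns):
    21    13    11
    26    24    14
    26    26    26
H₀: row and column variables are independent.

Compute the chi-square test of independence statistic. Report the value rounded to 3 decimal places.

Row totals [45, 64, 78], col totals [73, 63, 51], n=187
χ² = (21−17.57)²/17.57 + (13−15.16)²/15.16 + (11−12.27)²/12.27 + (26−24.98)²/24.98 + (24−21.56)²/21.56 + (14−17.45)²/17.45 + (26−30.45)²/30.45 + (26−26.28)²/26.28 + (26−21.27)²/21.27 = 3.8152
df = 4

test statistic = 3.815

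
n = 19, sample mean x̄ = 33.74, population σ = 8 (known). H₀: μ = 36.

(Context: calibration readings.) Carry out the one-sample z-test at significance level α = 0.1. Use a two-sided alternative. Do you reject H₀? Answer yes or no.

SE = σ/√n = 8/√19 = 1.8353
z = (x̄−μ₀)/SE = (33.74−36)/1.8353 = -1.2314
p-value (two-sided) = 0.21818
At α=0.1: p ≥ α → fail to reject H₀

reject H₀: no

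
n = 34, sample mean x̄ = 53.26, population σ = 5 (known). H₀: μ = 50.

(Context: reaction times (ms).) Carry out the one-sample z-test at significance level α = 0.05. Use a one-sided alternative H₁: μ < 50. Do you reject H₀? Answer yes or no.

SE = σ/√n = 5/√34 = 0.8575
z = (x̄−μ₀)/SE = (53.26−50)/0.8575 = 3.8018
p-value (one-sided, H₁ less) = 0.99993
At α=0.05: p ≥ α → fail to reject H₀

reject H₀: no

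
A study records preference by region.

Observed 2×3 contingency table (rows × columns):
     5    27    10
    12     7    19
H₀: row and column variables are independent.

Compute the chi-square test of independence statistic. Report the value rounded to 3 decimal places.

test statistic = 17.283

Row totals [42, 38], col totals [17, 34, 29], n=80
χ² = (5−8.93)²/8.93 + (27−17.85)²/17.85 + (10−15.22)²/15.22 + (12−8.07)²/8.07 + (7−16.15)²/16.15 + (19−13.78)²/13.78 = 17.2834
df = 2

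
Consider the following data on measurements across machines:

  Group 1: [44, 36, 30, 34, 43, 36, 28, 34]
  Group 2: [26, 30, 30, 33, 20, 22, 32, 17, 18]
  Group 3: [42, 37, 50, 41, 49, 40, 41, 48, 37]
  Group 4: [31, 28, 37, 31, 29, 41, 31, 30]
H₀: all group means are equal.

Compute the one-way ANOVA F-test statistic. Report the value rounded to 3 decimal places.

test statistic = 16.323

Group means [35.62, 25.33, 42.78, 32.25], grand mean 34.000
SSB = Σnᵢ(x̄ᵢ−x̄)² = 1415.069; SSW = ΣΣ(x−x̄ᵢ)² = 866.931
MSB = 1415.069/3 = 471.6898; MSW = 866.931/30 = 28.8977
F = MSB/MSW = 16.3228
df = (3, 30)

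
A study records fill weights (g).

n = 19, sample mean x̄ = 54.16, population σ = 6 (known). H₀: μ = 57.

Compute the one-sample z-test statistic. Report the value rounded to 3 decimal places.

test statistic = -2.063

SE = σ/√n = 6/√19 = 1.3765
z = (x̄−μ₀)/SE = (54.16−57)/1.3765 = -2.0632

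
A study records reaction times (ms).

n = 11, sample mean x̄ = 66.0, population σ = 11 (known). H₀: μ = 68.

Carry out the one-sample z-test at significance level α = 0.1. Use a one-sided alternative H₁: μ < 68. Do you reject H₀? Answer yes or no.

reject H₀: no

SE = σ/√n = 11/√11 = 3.3166
z = (x̄−μ₀)/SE = (66.0−68)/3.3166 = -0.6030
p-value (one-sided, H₁ less) = 0.27325
At α=0.1: p ≥ α → fail to reject H₀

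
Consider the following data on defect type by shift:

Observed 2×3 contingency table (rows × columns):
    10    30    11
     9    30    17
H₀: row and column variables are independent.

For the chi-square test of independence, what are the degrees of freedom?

df = (r−1)(c−1) = (2−1)·(3−1) = 2

degrees of freedom = 2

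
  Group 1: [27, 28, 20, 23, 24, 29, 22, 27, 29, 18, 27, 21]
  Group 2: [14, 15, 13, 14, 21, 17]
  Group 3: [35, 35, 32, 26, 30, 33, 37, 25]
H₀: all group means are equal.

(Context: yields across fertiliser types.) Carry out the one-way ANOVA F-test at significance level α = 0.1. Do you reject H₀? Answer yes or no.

Group means [24.58, 15.67, 31.62], grand mean 24.692
SSB = Σnᵢ(x̄ᵢ−x̄)² = 873.413; SSW = ΣΣ(x−x̄ᵢ)² = 330.125
MSB = 873.413/2 = 436.7067; MSW = 330.125/23 = 14.3533
F = MSB/MSW = 30.4256
df = (2, 23)
p-value (upper-tail) = 0.00000
At α=0.1: p < α → reject H₀

reject H₀: yes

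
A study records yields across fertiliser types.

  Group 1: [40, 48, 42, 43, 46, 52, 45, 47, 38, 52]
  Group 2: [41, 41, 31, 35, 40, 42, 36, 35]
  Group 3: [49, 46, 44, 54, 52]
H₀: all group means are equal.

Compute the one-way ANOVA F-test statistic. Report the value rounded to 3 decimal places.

test statistic = 12.292

Group means [45.30, 37.62, 49.00], grand mean 43.435
SSB = Σnᵢ(x̄ᵢ−x̄)² = 459.677; SSW = ΣΣ(x−x̄ᵢ)² = 373.975
MSB = 459.677/2 = 229.8386; MSW = 373.975/20 = 18.6988
F = MSB/MSW = 12.2917
df = (2, 20)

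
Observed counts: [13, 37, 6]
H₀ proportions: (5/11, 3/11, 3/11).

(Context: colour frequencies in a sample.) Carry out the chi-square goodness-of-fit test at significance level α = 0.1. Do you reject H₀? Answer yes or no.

n = 56; E_i = n·p_i = [25.45, 15.27, 15.27]
χ² = (13−25.45)²/25.45 + (37−15.27)²/15.27 + (6−15.27)²/15.27 = 42.6333
df = 2
p-value (upper-tail) = 0.00000
At α=0.1: p < α → reject H₀

reject H₀: yes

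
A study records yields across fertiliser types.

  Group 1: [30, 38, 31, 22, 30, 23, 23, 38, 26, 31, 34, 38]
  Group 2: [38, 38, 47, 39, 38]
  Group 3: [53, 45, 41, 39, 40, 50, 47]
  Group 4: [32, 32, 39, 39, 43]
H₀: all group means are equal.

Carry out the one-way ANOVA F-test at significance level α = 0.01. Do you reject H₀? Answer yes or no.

reject H₀: yes

Group means [30.33, 40.00, 45.00, 37.00], grand mean 36.690
SSB = Σnᵢ(x̄ᵢ−x̄)² = 1023.540; SSW = ΣΣ(x−x̄ᵢ)² = 712.667
MSB = 1023.540/3 = 341.1801; MSW = 712.667/25 = 28.5067
F = MSB/MSW = 11.9684
df = (3, 25)
p-value (upper-tail) = 0.00005
At α=0.01: p < α → reject H₀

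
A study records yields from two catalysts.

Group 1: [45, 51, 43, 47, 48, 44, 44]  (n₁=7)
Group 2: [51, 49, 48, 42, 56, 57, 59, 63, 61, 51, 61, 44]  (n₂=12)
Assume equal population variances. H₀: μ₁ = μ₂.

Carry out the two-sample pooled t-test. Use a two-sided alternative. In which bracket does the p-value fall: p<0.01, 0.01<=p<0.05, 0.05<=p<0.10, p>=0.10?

p-value bracket: 0.01<=p<0.05

x̄₁=46.000, s₁=2.828, n₁=7
x̄₂=53.500, s₂=6.987, n₂=12
s_p² = [6·2.828² + 11·6.987²]/17 = 34.4118
SE = √(s_p²·(1/7+1/12)) = 2.7899
t = (46.000−53.500)/2.7899 = -2.6883
df = 17
p-value (two-sided) = 0.01555
→ bracket: 0.01<=p<0.05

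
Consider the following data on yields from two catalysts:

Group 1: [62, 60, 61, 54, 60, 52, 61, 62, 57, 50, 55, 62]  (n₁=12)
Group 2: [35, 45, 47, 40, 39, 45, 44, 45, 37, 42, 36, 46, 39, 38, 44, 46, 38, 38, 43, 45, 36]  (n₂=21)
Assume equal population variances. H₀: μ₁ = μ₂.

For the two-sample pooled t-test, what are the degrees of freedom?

df = n₁ + n₂ − 2 = 12 + 21 − 2 = 31

degrees of freedom = 31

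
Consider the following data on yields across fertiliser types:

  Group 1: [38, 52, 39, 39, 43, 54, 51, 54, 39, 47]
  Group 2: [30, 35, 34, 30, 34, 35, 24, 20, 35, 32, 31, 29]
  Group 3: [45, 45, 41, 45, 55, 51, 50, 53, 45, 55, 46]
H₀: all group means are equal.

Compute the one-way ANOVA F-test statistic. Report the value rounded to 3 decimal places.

Group means [45.60, 30.75, 48.27], grand mean 41.091
SSB = Σnᵢ(x̄ᵢ−x̄)² = 2053.895; SSW = ΣΣ(x−x̄ᵢ)² = 874.832
MSB = 2053.895/2 = 1026.9477; MSW = 874.832/30 = 29.1611
F = MSB/MSW = 35.2164
df = (2, 30)

test statistic = 35.216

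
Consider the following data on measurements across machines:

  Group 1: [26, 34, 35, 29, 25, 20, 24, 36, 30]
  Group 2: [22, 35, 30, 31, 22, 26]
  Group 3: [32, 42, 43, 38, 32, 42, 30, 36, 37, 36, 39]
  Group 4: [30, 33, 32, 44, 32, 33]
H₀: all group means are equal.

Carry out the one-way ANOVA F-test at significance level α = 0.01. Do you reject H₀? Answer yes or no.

Group means [28.78, 27.67, 37.00, 34.00], grand mean 32.375
SSB = Σnᵢ(x̄ᵢ−x̄)² = 500.611; SSW = ΣΣ(x−x̄ᵢ)² = 696.889
MSB = 500.611/3 = 166.8704; MSW = 696.889/28 = 24.8889
F = MSB/MSW = 6.7046
df = (3, 28)
p-value (upper-tail) = 0.00150
At α=0.01: p < α → reject H₀

reject H₀: yes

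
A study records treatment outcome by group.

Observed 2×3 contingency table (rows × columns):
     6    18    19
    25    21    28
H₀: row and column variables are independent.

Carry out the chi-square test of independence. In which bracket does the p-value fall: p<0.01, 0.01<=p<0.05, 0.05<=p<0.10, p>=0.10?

Row totals [43, 74], col totals [31, 39, 47], n=117
χ² = (6−11.39)²/11.39 + (18−14.33)²/14.33 + (19−17.27)²/17.27 + (25−19.61)²/19.61 + (21−24.67)²/24.67 + (28−29.73)²/29.73 = 5.7923
df = 2
p-value (upper-tail) = 0.05524
→ bracket: 0.05<=p<0.10

p-value bracket: 0.05<=p<0.10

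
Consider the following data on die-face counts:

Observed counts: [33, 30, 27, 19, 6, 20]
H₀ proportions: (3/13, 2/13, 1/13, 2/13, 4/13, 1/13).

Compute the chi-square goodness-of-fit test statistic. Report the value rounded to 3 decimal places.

n = 135; E_i = n·p_i = [31.15, 20.77, 10.38, 20.77, 41.54, 10.38]
χ² = (33−31.15)²/31.15 + (30−20.77)²/20.77 + (27−10.38)²/10.38 + (19−20.77)²/20.77 + (6−41.54)²/41.54 + (20−10.38)²/10.38 = 70.2556
df = 5

test statistic = 70.256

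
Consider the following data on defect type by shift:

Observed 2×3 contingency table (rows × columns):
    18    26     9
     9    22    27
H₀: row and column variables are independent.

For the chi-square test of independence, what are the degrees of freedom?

df = (r−1)(c−1) = (2−1)·(3−1) = 2

degrees of freedom = 2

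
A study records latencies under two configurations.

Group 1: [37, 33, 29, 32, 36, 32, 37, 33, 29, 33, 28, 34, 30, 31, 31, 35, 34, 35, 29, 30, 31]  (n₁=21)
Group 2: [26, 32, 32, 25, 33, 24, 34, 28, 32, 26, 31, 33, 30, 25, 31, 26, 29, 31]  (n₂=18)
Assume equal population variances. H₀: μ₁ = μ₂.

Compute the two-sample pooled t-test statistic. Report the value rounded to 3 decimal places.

test statistic = 3.143

x̄₁=32.333, s₁=2.708, n₁=21
x̄₂=29.333, s₂=3.254, n₂=18
s_p² = [20·2.708² + 17·3.254²]/37 = 8.8288
SE = √(s_p²·(1/21+1/18)) = 0.9544
t = (32.333−29.333)/0.9544 = 3.1433
df = 37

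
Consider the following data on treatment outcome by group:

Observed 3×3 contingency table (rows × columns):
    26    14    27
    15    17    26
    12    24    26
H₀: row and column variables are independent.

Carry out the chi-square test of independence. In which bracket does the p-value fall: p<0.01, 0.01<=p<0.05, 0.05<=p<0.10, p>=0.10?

Row totals [67, 58, 62], col totals [53, 55, 79], n=187
χ² = (26−18.99)²/18.99 + (14−19.71)²/19.71 + (27−28.30)²/28.30 + (15−16.44)²/16.44 + (17−17.06)²/17.06 + (26−24.50)²/24.50 + (12−17.57)²/17.57 + (24−18.24)²/18.24 + (26−26.19)²/26.19 = 8.1089
df = 4
p-value (upper-tail) = 0.08767
→ bracket: 0.05<=p<0.10

p-value bracket: 0.05<=p<0.10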